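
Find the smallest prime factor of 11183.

11183 is odd.
Digit sum 14, not divisible by 3.
Ends in 3: not divisible by 5.
7: 11183 = 7·1597 + 4
11: 11183 = 11·1016 + 7
13: 11183 = 13·860 + 3
17: 11183 = 17·657 + 14
19: 11183 = 19·588 + 11
23: 11183 = 23·486 + 5
29: 11183 = 29·385 + 18
31: 11183 = 31·360 + 23
37: 11183 = 37·302 + 9
41: 11183 = 41·272 + 31
43: 11183 = 43·260 + 3
47: 11183 = 47·237 + 44
53: 11183 = 53·211

53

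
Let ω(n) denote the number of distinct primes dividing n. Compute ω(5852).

4

5852 = 2^2 · 1463
1463 = 7 · 209
209 = 11 · 19
5852 = 2^2 · 7 · 11 · 19, which has 4 distinct prime factors.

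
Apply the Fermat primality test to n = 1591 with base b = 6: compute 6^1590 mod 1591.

517

6^1 ≡ 6 (mod 1591)
6^2 ≡ 6^2 = 36 ≡ 36 (mod 1591)
6^4 ≡ 36^2 = 1296 ≡ 1296 (mod 1591)
6^8 ≡ 1296^2 = 1679616 ≡ 1111 (mod 1591)
6^16 ≡ 1111^2 = 1234321 ≡ 1296 (mod 1591)
6^32 ≡ 1296^2 = 1679616 ≡ 1111 (mod 1591)
6^64 ≡ 1111^2 = 1234321 ≡ 1296 (mod 1591)
6^128 ≡ 1296^2 = 1679616 ≡ 1111 (mod 1591)
6^256 ≡ 1111^2 = 1234321 ≡ 1296 (mod 1591)
6^512 ≡ 1296^2 = 1679616 ≡ 1111 (mod 1591)
6^1024 ≡ 1111^2 = 1234321 ≡ 1296 (mod 1591)
1590 = 1024 + 512 + 32 + 16 + 4 + 2 in binary powers of 2.
So 6^1590 ≡ 1296 · 1111 · 1111 · 1296 · 1296 · 36 ≡ 517 (mod 1591).
Since 517 ≠ 1, base 6 is a Fermat witness: 1591 is composite.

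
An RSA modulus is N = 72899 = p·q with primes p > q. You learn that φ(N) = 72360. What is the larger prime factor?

φ(n) = (p−1)(q−1) = n − (p+q) + 1, so p + q = 72899 − 72360 + 1 = 540.
p and q are the roots of t² − 540t + 72899 = 0.
Discriminant: 540² − 4·72899 = 291600 − 291596 = 4; √4 = 2.
q = (540 − 2)/2 = 269, p = (540 + 2)/2 = 271.
Check: 269 · 271 = 72899.

271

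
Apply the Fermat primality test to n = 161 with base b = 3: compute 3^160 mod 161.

39

3^1 ≡ 3 (mod 161)
3^2 ≡ 3^2 = 9 ≡ 9 (mod 161)
3^4 ≡ 9^2 = 81 ≡ 81 (mod 161)
3^8 ≡ 81^2 = 6561 ≡ 121 (mod 161)
3^16 ≡ 121^2 = 14641 ≡ 151 (mod 161)
3^32 ≡ 151^2 = 22801 ≡ 100 (mod 161)
3^64 ≡ 100^2 = 10000 ≡ 18 (mod 161)
3^128 ≡ 18^2 = 324 ≡ 2 (mod 161)
160 = 128 + 32 in binary powers of 2.
So 3^160 ≡ 2 · 100 ≡ 39 (mod 161).
Since 39 ≠ 1, base 3 is a Fermat witness: 161 is composite.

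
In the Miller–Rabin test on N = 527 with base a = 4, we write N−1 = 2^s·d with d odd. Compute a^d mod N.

64

527 − 1 = 526 = 2^1 · 263, so d = 263.
4^1 ≡ 4 (mod 527)
4^2 ≡ 4^2 = 16 ≡ 16 (mod 527)
4^4 ≡ 16^2 = 256 ≡ 256 (mod 527)
4^8 ≡ 256^2 = 65536 ≡ 188 (mod 527)
4^16 ≡ 188^2 = 35344 ≡ 35 (mod 527)
4^32 ≡ 35^2 = 1225 ≡ 171 (mod 527)
4^64 ≡ 171^2 = 29241 ≡ 256 (mod 527)
4^128 ≡ 256^2 = 65536 ≡ 188 (mod 527)
4^256 ≡ 188^2 = 35344 ≡ 35 (mod 527)
263 = 256 + 4 + 2 + 1 in binary powers of 2.
So 4^263 ≡ 35 · 256 · 16 · 4 ≡ 64 (mod 527).
Squaring chain: 64; never reaches −1, so base 4 is a Miller–Rabin witness that 527 is composite.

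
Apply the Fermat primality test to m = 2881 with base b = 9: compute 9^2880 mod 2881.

9^1 ≡ 9 (mod 2881)
9^2 ≡ 9^2 = 81 ≡ 81 (mod 2881)
9^4 ≡ 81^2 = 6561 ≡ 799 (mod 2881)
9^8 ≡ 799^2 = 638401 ≡ 1700 (mod 2881)
9^16 ≡ 1700^2 = 2890000 ≡ 357 (mod 2881)
9^32 ≡ 357^2 = 127449 ≡ 685 (mod 2881)
9^64 ≡ 685^2 = 469225 ≡ 2503 (mod 2881)
9^128 ≡ 2503^2 = 6265009 ≡ 1715 (mod 2881)
9^256 ≡ 1715^2 = 2941225 ≡ 2605 (mod 2881)
9^512 ≡ 2605^2 = 6786025 ≡ 1270 (mod 2881)
9^1024 ≡ 1270^2 = 1612900 ≡ 2421 (mod 2881)
9^2048 ≡ 2421^2 = 5861241 ≡ 1287 (mod 2881)
2880 = 2048 + 512 + 256 + 64 in binary powers of 2.
So 9^2880 ≡ 1287 · 1270 · 2605 · 2503 ≡ 1632 (mod 2881).
Since 1632 ≠ 1, base 9 is a Fermat witness: 2881 is composite.

1632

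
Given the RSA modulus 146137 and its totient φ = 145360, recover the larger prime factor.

461

φ(n) = (p−1)(q−1) = n − (p+q) + 1, so p + q = 146137 − 145360 + 1 = 778.
p and q are the roots of t² − 778t + 146137 = 0.
Discriminant: 778² − 4·146137 = 605284 − 584548 = 20736; √20736 = 144.
q = (778 − 144)/2 = 317, p = (778 + 144)/2 = 461.
Check: 317 · 461 = 146137.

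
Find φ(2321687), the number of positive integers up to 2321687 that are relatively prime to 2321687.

2268000

Factor: 2321687 = 101 · 127 · 181.
φ(2321687) = (101−1) · (127−1) · (181−1) = 100 · 126 · 180 = 2268000.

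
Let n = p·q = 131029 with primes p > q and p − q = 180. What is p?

Since p = q + 180, we have 131029 = q(q + 180), so q² + 180q − 131029 = 0.
Discriminant: 180² + 4·131029 = 32400 + 524116 = 556516; √556516 = 746.
q = (−180 + 746)/2 = 283, and p = q + 180 = 463.
Check: 283 · 463 = 131029.

463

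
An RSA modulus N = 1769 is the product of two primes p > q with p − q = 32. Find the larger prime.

Since p = q + 32, we have 1769 = q(q + 32), so q² + 32q − 1769 = 0.
Discriminant: 32² + 4·1769 = 1024 + 7076 = 8100; √8100 = 90.
q = (−32 + 90)/2 = 29, and p = q + 32 = 61.
Check: 29 · 61 = 1769.

61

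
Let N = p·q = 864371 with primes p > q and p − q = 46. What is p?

Since p = q + 46, we have 864371 = q(q + 46), so q² + 46q − 864371 = 0.
Discriminant: 46² + 4·864371 = 2116 + 3457484 = 3459600; √3459600 = 1860.
q = (−46 + 1860)/2 = 907, and p = q + 46 = 953.
Check: 907 · 953 = 864371.

953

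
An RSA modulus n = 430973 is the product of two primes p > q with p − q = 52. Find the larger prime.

683

Since p = q + 52, we have 430973 = q(q + 52), so q² + 52q − 430973 = 0.
Discriminant: 52² + 4·430973 = 2704 + 1723892 = 1726596; √1726596 = 1314.
q = (−52 + 1314)/2 = 631, and p = q + 52 = 683.
Check: 631 · 683 = 430973.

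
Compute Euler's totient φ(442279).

Factor: 442279 = 29 · 101 · 151.
φ(442279) = (29−1) · (101−1) · (151−1) = 28 · 100 · 150 = 420000.

420000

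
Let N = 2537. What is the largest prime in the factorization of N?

59

2537 = 43 · 59
59 is prime.
So 2537 = 43 · 59; the largest prime factor is 59.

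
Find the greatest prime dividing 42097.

89

42097 = 11 · 3827
3827 = 43 · 89
89 is prime.
So 42097 = 11 · 43 · 89; the largest prime factor is 89.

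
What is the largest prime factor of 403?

403 = 13 · 31
31 is prime.
So 403 = 13 · 31; the largest prime factor is 31.

31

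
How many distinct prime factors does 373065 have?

6

373065 = 3 · 124355
124355 = 5 · 24871
24871 = 7 · 3553
3553 = 11 · 323
323 = 17 · 19
373065 = 3 · 5 · 7 · 11 · 17 · 19, which has 6 distinct prime factors.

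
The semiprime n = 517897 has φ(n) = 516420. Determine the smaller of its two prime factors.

φ(n) = (p−1)(q−1) = n − (p+q) + 1, so p + q = 517897 − 516420 + 1 = 1478.
p and q are the roots of t² − 1478t + 517897 = 0.
Discriminant: 1478² − 4·517897 = 2184484 − 2071588 = 112896; √112896 = 336.
q = (1478 − 336)/2 = 571, p = (1478 + 336)/2 = 907.
Check: 571 · 907 = 517897.

571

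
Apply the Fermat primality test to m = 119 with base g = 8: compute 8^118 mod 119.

8^1 ≡ 8 (mod 119)
8^2 ≡ 8^2 = 64 ≡ 64 (mod 119)
8^4 ≡ 64^2 = 4096 ≡ 50 (mod 119)
8^8 ≡ 50^2 = 2500 ≡ 1 (mod 119)
8^16 ≡ 1^2 = 1 ≡ 1 (mod 119)
8^32 ≡ 1^2 = 1 ≡ 1 (mod 119)
8^64 ≡ 1^2 = 1 ≡ 1 (mod 119)
118 = 64 + 32 + 16 + 4 + 2 in binary powers of 2.
So 8^118 ≡ 1 · 1 · 1 · 50 · 64 ≡ 106 (mod 119).
Since 106 ≠ 1, base 8 is a Fermat witness: 119 is composite.

106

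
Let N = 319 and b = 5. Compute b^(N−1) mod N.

5^1 ≡ 5 (mod 319)
5^2 ≡ 5^2 = 25 ≡ 25 (mod 319)
5^4 ≡ 25^2 = 625 ≡ 306 (mod 319)
5^8 ≡ 306^2 = 93636 ≡ 169 (mod 319)
5^16 ≡ 169^2 = 28561 ≡ 170 (mod 319)
5^32 ≡ 170^2 = 28900 ≡ 190 (mod 319)
5^64 ≡ 190^2 = 36100 ≡ 53 (mod 319)
5^128 ≡ 53^2 = 2809 ≡ 257 (mod 319)
5^256 ≡ 257^2 = 66049 ≡ 16 (mod 319)
318 = 256 + 32 + 16 + 8 + 4 + 2 in binary powers of 2.
So 5^318 ≡ 16 · 190 · 170 · 169 · 306 · 25 ≡ 136 (mod 319).
Since 136 ≠ 1, base 5 is a Fermat witness: 319 is composite.

136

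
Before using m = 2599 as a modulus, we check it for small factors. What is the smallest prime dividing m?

2599 is odd.
Digit sum 25, not divisible by 3.
Ends in 9: not divisible by 5.
7: 2599 = 7·371 + 2
11: 2599 = 11·236 + 3
13: 2599 = 13·199 + 12
17: 2599 = 17·152 + 15
19: 2599 = 19·136 + 15
23: 2599 = 23·113

23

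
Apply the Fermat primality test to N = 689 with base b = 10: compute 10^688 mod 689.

16

10^1 ≡ 10 (mod 689)
10^2 ≡ 10^2 = 100 ≡ 100 (mod 689)
10^4 ≡ 100^2 = 10000 ≡ 354 (mod 689)
10^8 ≡ 354^2 = 125316 ≡ 607 (mod 689)
10^16 ≡ 607^2 = 368449 ≡ 523 (mod 689)
10^32 ≡ 523^2 = 273529 ≡ 685 (mod 689)
10^64 ≡ 685^2 = 469225 ≡ 16 (mod 689)
10^128 ≡ 16^2 = 256 ≡ 256 (mod 689)
10^256 ≡ 256^2 = 65536 ≡ 81 (mod 689)
10^512 ≡ 81^2 = 6561 ≡ 360 (mod 689)
688 = 512 + 128 + 32 + 16 in binary powers of 2.
So 10^688 ≡ 360 · 256 · 685 · 523 ≡ 16 (mod 689).
Since 16 ≠ 1, base 10 is a Fermat witness: 689 is composite.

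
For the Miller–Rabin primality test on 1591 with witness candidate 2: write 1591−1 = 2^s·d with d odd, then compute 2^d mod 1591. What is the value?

156

1591 − 1 = 1590 = 2^1 · 795, so d = 795.
2^1 ≡ 2 (mod 1591)
2^2 ≡ 2^2 = 4 ≡ 4 (mod 1591)
2^4 ≡ 4^2 = 16 ≡ 16 (mod 1591)
2^8 ≡ 16^2 = 256 ≡ 256 (mod 1591)
2^16 ≡ 256^2 = 65536 ≡ 305 (mod 1591)
2^32 ≡ 305^2 = 93025 ≡ 747 (mod 1591)
2^64 ≡ 747^2 = 558009 ≡ 1159 (mod 1591)
2^128 ≡ 1159^2 = 1343281 ≡ 477 (mod 1591)
2^256 ≡ 477^2 = 227529 ≡ 16 (mod 1591)
2^512 ≡ 16^2 = 256 ≡ 256 (mod 1591)
795 = 512 + 256 + 16 + 8 + 2 + 1 in binary powers of 2.
So 2^795 ≡ 256 · 16 · 305 · 256 · 4 · 2 ≡ 156 (mod 1591).
Squaring chain: 156; never reaches −1, so base 2 is a Miller–Rabin witness that 1591 is composite.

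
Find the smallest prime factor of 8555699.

8555699 is odd.
Digit sum 47, not divisible by 3.
Ends in 9: not divisible by 5.
7: 8555699 = 7·1222242 + 5
11: 8555699 = 11·777790 + 9
13: 8555699 = 13·658130 + 9
17: 8555699 = 17·503276 + 7
19: 8555699 = 19·450299 + 18
23: 8555699 = 23·371986 + 21
29: 8555699 = 29·295024 + 3
31: 8555699 = 31·275990 + 9
37: 8555699 = 37·231235 + 4
41: 8555699 = 41·208675 + 24
43: 8555699 = 43·198969 + 32
47: 8555699 = 47·182036 + 7
53: 8555699 = 53·161428 + 15
59: 8555699 = 59·145011 + 50
61: 8555699 = 61·140257 + 22
67: 8555699 = 67·127697

67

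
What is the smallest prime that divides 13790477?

79

13790477 is odd.
Digit sum 38, not divisible by 3.
Ends in 7: not divisible by 5.
7: 13790477 = 7·1970068 + 1
11: 13790477 = 11·1253679 + 8
13: 13790477 = 13·1060805 + 12
17: 13790477 = 17·811204 + 9
19: 13790477 = 19·725814 + 11
23: 13790477 = 23·599585 + 22
29: 13790477 = 29·475533 + 20
31: 13790477 = 31·444854 + 3
37: 13790477 = 37·372715 + 22
41: 13790477 = 41·336353 + 4
43: 13790477 = 43·320708 + 33
47: 13790477 = 47·293414 + 19
53: 13790477 = 53·260197 + 36
59: 13790477 = 59·233736 + 53
61: 13790477 = 61·226073 + 24
67: 13790477 = 67·205828 + 1
71: 13790477 = 71·194232 + 5
73: 13790477 = 73·188910 + 47
79: 13790477 = 79·174563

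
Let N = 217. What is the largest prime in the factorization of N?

31

217 = 7 · 31
31 is prime.
So 217 = 7 · 31; the largest prime factor is 31.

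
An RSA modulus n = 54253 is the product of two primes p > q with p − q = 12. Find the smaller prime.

227

Since p = q + 12, we have 54253 = q(q + 12), so q² + 12q − 54253 = 0.
Discriminant: 12² + 4·54253 = 144 + 217012 = 217156; √217156 = 466.
q = (−12 + 466)/2 = 227, and p = q + 12 = 239.
Check: 227 · 239 = 54253.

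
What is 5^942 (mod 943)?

5^1 ≡ 5 (mod 943)
5^2 ≡ 5^2 = 25 ≡ 25 (mod 943)
5^4 ≡ 25^2 = 625 ≡ 625 (mod 943)
5^8 ≡ 625^2 = 390625 ≡ 223 (mod 943)
5^16 ≡ 223^2 = 49729 ≡ 693 (mod 943)
5^32 ≡ 693^2 = 480249 ≡ 262 (mod 943)
5^64 ≡ 262^2 = 68644 ≡ 748 (mod 943)
5^128 ≡ 748^2 = 559504 ≡ 305 (mod 943)
5^256 ≡ 305^2 = 93025 ≡ 611 (mod 943)
5^512 ≡ 611^2 = 373321 ≡ 836 (mod 943)
942 = 512 + 256 + 128 + 32 + 8 + 4 + 2 in binary powers of 2.
So 5^942 ≡ 836 · 611 · 305 · 262 · 223 · 625 · 25 ≡ 558 (mod 943).
Since 558 ≠ 1, base 5 is a Fermat witness: 943 is composite.

558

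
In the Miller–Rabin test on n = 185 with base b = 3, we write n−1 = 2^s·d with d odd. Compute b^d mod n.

132

185 − 1 = 184 = 2^3 · 23, so d = 23.
3^1 ≡ 3 (mod 185)
3^2 ≡ 3^2 = 9 ≡ 9 (mod 185)
3^4 ≡ 9^2 = 81 ≡ 81 (mod 185)
3^8 ≡ 81^2 = 6561 ≡ 86 (mod 185)
3^16 ≡ 86^2 = 7396 ≡ 181 (mod 185)
23 = 16 + 4 + 2 + 1 in binary powers of 2.
So 3^23 ≡ 181 · 81 · 9 · 3 ≡ 132 (mod 185).
Squaring chain: 132 → 34 → 46; never reaches −1, so base 3 is a Miller–Rabin witness that 185 is composite.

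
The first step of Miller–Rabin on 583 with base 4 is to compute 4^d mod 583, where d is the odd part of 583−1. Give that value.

70

583 − 1 = 582 = 2^1 · 291, so d = 291.
4^1 ≡ 4 (mod 583)
4^2 ≡ 4^2 = 16 ≡ 16 (mod 583)
4^4 ≡ 16^2 = 256 ≡ 256 (mod 583)
4^8 ≡ 256^2 = 65536 ≡ 240 (mod 583)
4^16 ≡ 240^2 = 57600 ≡ 466 (mod 583)
4^32 ≡ 466^2 = 217156 ≡ 280 (mod 583)
4^64 ≡ 280^2 = 78400 ≡ 278 (mod 583)
4^128 ≡ 278^2 = 77284 ≡ 328 (mod 583)
4^256 ≡ 328^2 = 107584 ≡ 312 (mod 583)
291 = 256 + 32 + 2 + 1 in binary powers of 2.
So 4^291 ≡ 312 · 280 · 16 · 4 ≡ 70 (mod 583).
Squaring chain: 70; never reaches −1, so base 4 is a Miller–Rabin witness that 583 is composite.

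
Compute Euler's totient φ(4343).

Factor: 4343 = 43 · 101.
φ(4343) = (43−1) · (101−1) = 42 · 100 = 4200.

4200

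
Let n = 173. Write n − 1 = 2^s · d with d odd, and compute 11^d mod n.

173 − 1 = 172 = 2^2 · 43, so d = 43.
11^1 ≡ 11 (mod 173)
11^2 ≡ 11^2 = 121 ≡ 121 (mod 173)
11^4 ≡ 121^2 = 14641 ≡ 109 (mod 173)
11^8 ≡ 109^2 = 11881 ≡ 117 (mod 173)
11^16 ≡ 117^2 = 13689 ≡ 22 (mod 173)
11^32 ≡ 22^2 = 484 ≡ 138 (mod 173)
43 = 32 + 8 + 2 + 1 in binary powers of 2.
So 11^43 ≡ 138 · 117 · 121 · 11 ≡ 93 (mod 173).
Squaring chain: 93 → 172; reaches −1, so base 11 does not prove 173 composite.

93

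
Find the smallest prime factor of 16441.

16441 is odd.
Digit sum 16, not divisible by 3.
Ends in 1: not divisible by 5.
7: 16441 = 7·2348 + 5
11: 16441 = 11·1494 + 7
13: 16441 = 13·1264 + 9
17: 16441 = 17·967 + 2
19: 16441 = 19·865 + 6
23: 16441 = 23·714 + 19
29: 16441 = 29·566 + 27
31: 16441 = 31·530 + 11
37: 16441 = 37·444 + 13
41: 16441 = 41·401

41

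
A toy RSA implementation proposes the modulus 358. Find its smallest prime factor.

358 is even: 2 divides it.

2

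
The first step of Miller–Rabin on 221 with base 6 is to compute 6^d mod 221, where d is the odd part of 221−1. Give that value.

221 − 1 = 220 = 2^2 · 55, so d = 55.
6^1 ≡ 6 (mod 221)
6^2 ≡ 6^2 = 36 ≡ 36 (mod 221)
6^4 ≡ 36^2 = 1296 ≡ 191 (mod 221)
6^8 ≡ 191^2 = 36481 ≡ 16 (mod 221)
6^16 ≡ 16^2 = 256 ≡ 35 (mod 221)
6^32 ≡ 35^2 = 1225 ≡ 120 (mod 221)
55 = 32 + 16 + 4 + 2 + 1 in binary powers of 2.
So 6^55 ≡ 120 · 35 · 191 · 36 · 6 ≡ 150 (mod 221).
Squaring chain: 150 → 179; never reaches −1, so base 6 is a Miller–Rabin witness that 221 is composite.

150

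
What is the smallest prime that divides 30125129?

30125129 is odd.
Digit sum 23, not divisible by 3.
Ends in 9: not divisible by 5.
7: 30125129 = 7·4303589 + 6
11: 30125129 = 11·2738648 + 1
13: 30125129 = 13·2317317 + 8
17: 30125129 = 17·1772066 + 7
19: 30125129 = 19·1585533 + 2
23: 30125129 = 23·1309788 + 5
29: 30125129 = 29·1038797 + 16
31: 30125129 = 31·971778 + 11
37: 30125129 = 37·814192 + 25
41: 30125129 = 41·734759 + 10
43: 30125129 = 43·700584 + 17
47: 30125129 = 47·640960 + 9
53: 30125129 = 53·568398 + 35
59: 30125129 = 59·510595 + 24
61: 30125129 = 61·493854 + 35
67: 30125129 = 67·449628 + 53
71: 30125129 = 71·424297 + 42
73: 30125129 = 73·412673

73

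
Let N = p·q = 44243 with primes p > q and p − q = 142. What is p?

Since p = q + 142, we have 44243 = q(q + 142), so q² + 142q − 44243 = 0.
Discriminant: 142² + 4·44243 = 20164 + 176972 = 197136; √197136 = 444.
q = (−142 + 444)/2 = 151, and p = q + 142 = 293.
Check: 151 · 293 = 44243.

293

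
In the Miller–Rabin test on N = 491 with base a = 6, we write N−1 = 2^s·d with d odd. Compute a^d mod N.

490

491 − 1 = 490 = 2^1 · 245, so d = 245.
6^1 ≡ 6 (mod 491)
6^2 ≡ 6^2 = 36 ≡ 36 (mod 491)
6^4 ≡ 36^2 = 1296 ≡ 314 (mod 491)
6^8 ≡ 314^2 = 98596 ≡ 396 (mod 491)
6^16 ≡ 396^2 = 156816 ≡ 187 (mod 491)
6^32 ≡ 187^2 = 34969 ≡ 108 (mod 491)
6^64 ≡ 108^2 = 11664 ≡ 371 (mod 491)
6^128 ≡ 371^2 = 137641 ≡ 161 (mod 491)
245 = 128 + 64 + 32 + 16 + 4 + 1 in binary powers of 2.
So 6^245 ≡ 161 · 371 · 108 · 187 · 314 · 6 ≡ 490 (mod 491).
Since 6^d ≡ 490 (mod 491), base 6 does not prove 491 composite.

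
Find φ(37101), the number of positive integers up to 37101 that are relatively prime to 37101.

Factor: 37101 = 3 · 83 · 149.
φ(37101) = (3−1) · (83−1) · (149−1) = 2 · 82 · 148 = 24272.

24272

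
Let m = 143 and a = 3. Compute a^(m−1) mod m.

42

3^1 ≡ 3 (mod 143)
3^2 ≡ 3^2 = 9 ≡ 9 (mod 143)
3^4 ≡ 9^2 = 81 ≡ 81 (mod 143)
3^8 ≡ 81^2 = 6561 ≡ 126 (mod 143)
3^16 ≡ 126^2 = 15876 ≡ 3 (mod 143)
3^32 ≡ 3^2 = 9 ≡ 9 (mod 143)
3^64 ≡ 9^2 = 81 ≡ 81 (mod 143)
3^128 ≡ 81^2 = 6561 ≡ 126 (mod 143)
142 = 128 + 8 + 4 + 2 in binary powers of 2.
So 3^142 ≡ 126 · 126 · 81 · 9 ≡ 42 (mod 143).
Since 42 ≠ 1, base 3 is a Fermat witness: 143 is composite.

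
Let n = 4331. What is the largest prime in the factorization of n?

4331 = 61 · 71
71 is prime.
So 4331 = 61 · 71; the largest prime factor is 71.

71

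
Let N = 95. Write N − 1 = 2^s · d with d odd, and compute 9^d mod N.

24

95 − 1 = 94 = 2^1 · 47, so d = 47.
9^1 ≡ 9 (mod 95)
9^2 ≡ 9^2 = 81 ≡ 81 (mod 95)
9^4 ≡ 81^2 = 6561 ≡ 6 (mod 95)
9^8 ≡ 6^2 = 36 ≡ 36 (mod 95)
9^16 ≡ 36^2 = 1296 ≡ 61 (mod 95)
9^32 ≡ 61^2 = 3721 ≡ 16 (mod 95)
47 = 32 + 8 + 4 + 2 + 1 in binary powers of 2.
So 9^47 ≡ 16 · 36 · 6 · 81 · 9 ≡ 24 (mod 95).
Squaring chain: 24; never reaches −1, so base 9 is a Miller–Rabin witness that 95 is composite.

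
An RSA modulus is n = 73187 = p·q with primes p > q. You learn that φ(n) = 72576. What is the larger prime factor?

φ(n) = (p−1)(q−1) = n − (p+q) + 1, so p + q = 73187 − 72576 + 1 = 612.
p and q are the roots of t² − 612t + 73187 = 0.
Discriminant: 612² − 4·73187 = 374544 − 292748 = 81796; √81796 = 286.
q = (612 − 286)/2 = 163, p = (612 + 286)/2 = 449.
Check: 163 · 449 = 73187.

449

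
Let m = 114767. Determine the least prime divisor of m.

114767 is odd.
Digit sum 26, not divisible by 3.
Ends in 7: not divisible by 5.
7: 114767 = 7·16395 + 2
11: 114767 = 11·10433 + 4
13: 114767 = 13·8828 + 3
17: 114767 = 17·6751

17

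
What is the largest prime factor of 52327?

71

52327 = 11 · 4757
4757 = 67 · 71
71 is prime.
So 52327 = 11 · 67 · 71; the largest prime factor is 71.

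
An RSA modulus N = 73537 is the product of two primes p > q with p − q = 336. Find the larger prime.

Since p = q + 336, we have 73537 = q(q + 336), so q² + 336q − 73537 = 0.
Discriminant: 336² + 4·73537 = 112896 + 294148 = 407044; √407044 = 638.
q = (−336 + 638)/2 = 151, and p = q + 336 = 487.
Check: 151 · 487 = 73537.

487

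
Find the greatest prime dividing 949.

949 = 13 · 73
73 is prime.
So 949 = 13 · 73; the largest prime factor is 73.

73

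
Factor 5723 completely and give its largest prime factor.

97

5723 = 59 · 97
97 is prime.
So 5723 = 59 · 97; the largest prime factor is 97.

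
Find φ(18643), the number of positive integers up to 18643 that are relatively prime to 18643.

18360

Factor: 18643 = 103 · 181.
φ(18643) = (103−1) · (181−1) = 102 · 180 = 18360.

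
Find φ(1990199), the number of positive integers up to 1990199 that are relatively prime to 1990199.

Factor: 1990199 = 73 · 137 · 199.
φ(1990199) = (73−1) · (137−1) · (199−1) = 72 · 136 · 198 = 1938816.

1938816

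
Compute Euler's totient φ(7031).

Factor: 7031 = 79 · 89.
φ(7031) = (79−1) · (89−1) = 78 · 88 = 6864.

6864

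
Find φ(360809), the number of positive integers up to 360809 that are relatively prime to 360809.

Factor: 360809 = 31 · 103 · 113.
φ(360809) = (31−1) · (103−1) · (113−1) = 30 · 102 · 112 = 342720.

342720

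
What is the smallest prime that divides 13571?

13571 is odd.
Digit sum 17, not divisible by 3.
Ends in 1: not divisible by 5.
7: 13571 = 7·1938 + 5
11: 13571 = 11·1233 + 8
13: 13571 = 13·1043 + 12
17: 13571 = 17·798 + 5
19: 13571 = 19·714 + 5
23: 13571 = 23·590 + 1
29: 13571 = 29·467 + 28
31: 13571 = 31·437 + 24
37: 13571 = 37·366 + 29
41: 13571 = 41·331

41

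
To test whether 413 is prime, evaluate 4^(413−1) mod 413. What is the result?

4^1 ≡ 4 (mod 413)
4^2 ≡ 4^2 = 16 ≡ 16 (mod 413)
4^4 ≡ 16^2 = 256 ≡ 256 (mod 413)
4^8 ≡ 256^2 = 65536 ≡ 282 (mod 413)
4^16 ≡ 282^2 = 79524 ≡ 228 (mod 413)
4^32 ≡ 228^2 = 51984 ≡ 359 (mod 413)
4^64 ≡ 359^2 = 128881 ≡ 25 (mod 413)
4^128 ≡ 25^2 = 625 ≡ 212 (mod 413)
4^256 ≡ 212^2 = 44944 ≡ 340 (mod 413)
412 = 256 + 128 + 16 + 8 + 4 in binary powers of 2.
So 4^412 ≡ 340 · 212 · 228 · 282 · 256 ≡ 25 (mod 413).
Since 25 ≠ 1, base 4 is a Fermat witness: 413 is composite.

25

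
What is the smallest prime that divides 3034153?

3034153 is odd.
Digit sum 19, not divisible by 3.
Ends in 3: not divisible by 5.
7: 3034153 = 7·433450 + 3
11: 3034153 = 11·275832 + 1
13: 3034153 = 13·233396 + 5
17: 3034153 = 17·178479 + 10
19: 3034153 = 19·159692 + 5
23: 3034153 = 23·131919 + 16
29: 3034153 = 29·104625 + 28
31: 3034153 = 31·97875 + 28
37: 3034153 = 37·82004 + 5
41: 3034153 = 41·74003 + 30
43: 3034153 = 43·70561 + 30
47: 3034153 = 47·64556 + 21
53: 3034153 = 53·57248 + 9
59: 3034153 = 59·51426 + 19
61: 3034153 = 61·49740 + 13
67: 3034153 = 67·45285 + 58
71: 3034153 = 71·42734 + 39
73: 3034153 = 73·41563 + 54
79: 3034153 = 79·38407

79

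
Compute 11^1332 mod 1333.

78

11^1 ≡ 11 (mod 1333)
11^2 ≡ 11^2 = 121 ≡ 121 (mod 1333)
11^4 ≡ 121^2 = 14641 ≡ 1311 (mod 1333)
11^8 ≡ 1311^2 = 1718721 ≡ 484 (mod 1333)
11^16 ≡ 484^2 = 234256 ≡ 981 (mod 1333)
11^32 ≡ 981^2 = 962361 ≡ 1268 (mod 1333)
11^64 ≡ 1268^2 = 1607824 ≡ 226 (mod 1333)
11^128 ≡ 226^2 = 51076 ≡ 422 (mod 1333)
11^256 ≡ 422^2 = 178084 ≡ 795 (mod 1333)
11^512 ≡ 795^2 = 632025 ≡ 183 (mod 1333)
11^1024 ≡ 183^2 = 33489 ≡ 164 (mod 1333)
1332 = 1024 + 256 + 32 + 16 + 4 in binary powers of 2.
So 11^1332 ≡ 164 · 795 · 1268 · 981 · 1311 ≡ 78 (mod 1333).
Since 78 ≠ 1, base 11 is a Fermat witness: 1333 is composite.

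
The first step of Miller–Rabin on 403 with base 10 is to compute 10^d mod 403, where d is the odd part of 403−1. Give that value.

403 − 1 = 402 = 2^1 · 201, so d = 201.
10^1 ≡ 10 (mod 403)
10^2 ≡ 10^2 = 100 ≡ 100 (mod 403)
10^4 ≡ 100^2 = 10000 ≡ 328 (mod 403)
10^8 ≡ 328^2 = 107584 ≡ 386 (mod 403)
10^16 ≡ 386^2 = 148996 ≡ 289 (mod 403)
10^32 ≡ 289^2 = 83521 ≡ 100 (mod 403)
10^64 ≡ 100^2 = 10000 ≡ 328 (mod 403)
10^128 ≡ 328^2 = 107584 ≡ 386 (mod 403)
201 = 128 + 64 + 8 + 1 in binary powers of 2.
So 10^201 ≡ 386 · 328 · 386 · 10 ≡ 64 (mod 403).
Squaring chain: 64; never reaches −1, so base 10 is a Miller–Rabin witness that 403 is composite.

64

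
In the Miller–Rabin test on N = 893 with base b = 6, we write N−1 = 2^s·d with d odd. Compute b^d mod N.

294

893 − 1 = 892 = 2^2 · 223, so d = 223.
6^1 ≡ 6 (mod 893)
6^2 ≡ 6^2 = 36 ≡ 36 (mod 893)
6^4 ≡ 36^2 = 1296 ≡ 403 (mod 893)
6^8 ≡ 403^2 = 162409 ≡ 776 (mod 893)
6^16 ≡ 776^2 = 602176 ≡ 294 (mod 893)
6^32 ≡ 294^2 = 86436 ≡ 708 (mod 893)
6^64 ≡ 708^2 = 501264 ≡ 291 (mod 893)
6^128 ≡ 291^2 = 84681 ≡ 739 (mod 893)
223 = 128 + 64 + 16 + 8 + 4 + 2 + 1 in binary powers of 2.
So 6^223 ≡ 739 · 291 · 294 · 776 · 403 · 36 · 6 ≡ 294 (mod 893).
Squaring chain: 294 → 708; never reaches −1, so base 6 is a Miller–Rabin witness that 893 is composite.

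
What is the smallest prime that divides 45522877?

89

45522877 is odd.
Digit sum 40, not divisible by 3.
Ends in 7: not divisible by 5.
7: 45522877 = 7·6503268 + 1
11: 45522877 = 11·4138443 + 4
13: 45522877 = 13·3501759 + 10
17: 45522877 = 17·2677816 + 5
19: 45522877 = 19·2395940 + 17
23: 45522877 = 23·1979255 + 12
29: 45522877 = 29·1569754 + 11
31: 45522877 = 31·1468479 + 28
37: 45522877 = 37·1230348 + 1
41: 45522877 = 41·1110314 + 3
43: 45522877 = 43·1058671 + 24
47: 45522877 = 47·968571 + 40
53: 45522877 = 53·858922 + 11
59: 45522877 = 59·771574 + 11
61: 45522877 = 61·746276 + 41
67: 45522877 = 67·679445 + 62
71: 45522877 = 71·641167 + 20
73: 45522877 = 73·623601 + 4
79: 45522877 = 79·576238 + 75
83: 45522877 = 83·548468 + 33
89: 45522877 = 89·511493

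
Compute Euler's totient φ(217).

Factor: 217 = 7 · 31.
φ(217) = (7−1) · (31−1) = 6 · 30 = 180.

180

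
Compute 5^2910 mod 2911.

2131

5^1 ≡ 5 (mod 2911)
5^2 ≡ 5^2 = 25 ≡ 25 (mod 2911)
5^4 ≡ 25^2 = 625 ≡ 625 (mod 2911)
5^8 ≡ 625^2 = 390625 ≡ 551 (mod 2911)
5^16 ≡ 551^2 = 303601 ≡ 857 (mod 2911)
5^32 ≡ 857^2 = 734449 ≡ 877 (mod 2911)
5^64 ≡ 877^2 = 769129 ≡ 625 (mod 2911)
5^128 ≡ 625^2 = 390625 ≡ 551 (mod 2911)
5^256 ≡ 551^2 = 303601 ≡ 857 (mod 2911)
5^512 ≡ 857^2 = 734449 ≡ 877 (mod 2911)
5^1024 ≡ 877^2 = 769129 ≡ 625 (mod 2911)
5^2048 ≡ 625^2 = 390625 ≡ 551 (mod 2911)
2910 = 2048 + 512 + 256 + 64 + 16 + 8 + 4 + 2 in binary powers of 2.
So 5^2910 ≡ 551 · 877 · 857 · 625 · 857 · 551 · 625 · 25 ≡ 2131 (mod 2911).
Since 2131 ≠ 1, base 5 is a Fermat witness: 2911 is composite.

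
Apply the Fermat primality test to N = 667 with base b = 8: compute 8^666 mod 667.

473

8^1 ≡ 8 (mod 667)
8^2 ≡ 8^2 = 64 ≡ 64 (mod 667)
8^4 ≡ 64^2 = 4096 ≡ 94 (mod 667)
8^8 ≡ 94^2 = 8836 ≡ 165 (mod 667)
8^16 ≡ 165^2 = 27225 ≡ 545 (mod 667)
8^32 ≡ 545^2 = 297025 ≡ 210 (mod 667)
8^64 ≡ 210^2 = 44100 ≡ 78 (mod 667)
8^128 ≡ 78^2 = 6084 ≡ 81 (mod 667)
8^256 ≡ 81^2 = 6561 ≡ 558 (mod 667)
8^512 ≡ 558^2 = 311364 ≡ 542 (mod 667)
666 = 512 + 128 + 16 + 8 + 2 in binary powers of 2.
So 8^666 ≡ 542 · 81 · 545 · 165 · 64 ≡ 473 (mod 667).
Since 473 ≠ 1, base 8 is a Fermat witness: 667 is composite.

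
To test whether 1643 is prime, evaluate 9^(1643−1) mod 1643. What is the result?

9^1 ≡ 9 (mod 1643)
9^2 ≡ 9^2 = 81 ≡ 81 (mod 1643)
9^4 ≡ 81^2 = 6561 ≡ 1632 (mod 1643)
9^8 ≡ 1632^2 = 2663424 ≡ 121 (mod 1643)
9^16 ≡ 121^2 = 14641 ≡ 1497 (mod 1643)
9^32 ≡ 1497^2 = 2241009 ≡ 1600 (mod 1643)
9^64 ≡ 1600^2 = 2560000 ≡ 206 (mod 1643)
9^128 ≡ 206^2 = 42436 ≡ 1361 (mod 1643)
9^256 ≡ 1361^2 = 1852321 ≡ 660 (mod 1643)
9^512 ≡ 660^2 = 435600 ≡ 205 (mod 1643)
9^1024 ≡ 205^2 = 42025 ≡ 950 (mod 1643)
1642 = 1024 + 512 + 64 + 32 + 8 + 2 in binary powers of 2.
So 9^1642 ≡ 950 · 205 · 206 · 1600 · 121 · 81 ≡ 413 (mod 1643).
Since 413 ≠ 1, base 9 is a Fermat witness: 1643 is composite.

413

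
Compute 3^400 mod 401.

3^1 ≡ 3 (mod 401)
3^2 ≡ 3^2 = 9 ≡ 9 (mod 401)
3^4 ≡ 9^2 = 81 ≡ 81 (mod 401)
3^8 ≡ 81^2 = 6561 ≡ 145 (mod 401)
3^16 ≡ 145^2 = 21025 ≡ 173 (mod 401)
3^32 ≡ 173^2 = 29929 ≡ 255 (mod 401)
3^64 ≡ 255^2 = 65025 ≡ 63 (mod 401)
3^128 ≡ 63^2 = 3969 ≡ 360 (mod 401)
3^256 ≡ 360^2 = 129600 ≡ 77 (mod 401)
400 = 256 + 128 + 16 in binary powers of 2.
So 3^400 ≡ 77 · 360 · 173 ≡ 1 (mod 401).
Since the result is 1, base 3 gives no evidence that 401 is composite.

1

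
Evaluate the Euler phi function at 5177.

Factor: 5177 = 31 · 167.
φ(5177) = (31−1) · (167−1) = 30 · 166 = 4980.

4980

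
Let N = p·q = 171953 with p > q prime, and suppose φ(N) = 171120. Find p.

461

φ(n) = (p−1)(q−1) = n − (p+q) + 1, so p + q = 171953 − 171120 + 1 = 834.
p and q are the roots of t² − 834t + 171953 = 0.
Discriminant: 834² − 4·171953 = 695556 − 687812 = 7744; √7744 = 88.
q = (834 − 88)/2 = 373, p = (834 + 88)/2 = 461.
Check: 373 · 461 = 171953.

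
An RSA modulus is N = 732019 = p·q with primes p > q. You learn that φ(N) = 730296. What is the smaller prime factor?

φ(n) = (p−1)(q−1) = n − (p+q) + 1, so p + q = 732019 − 730296 + 1 = 1724.
p and q are the roots of t² − 1724t + 732019 = 0.
Discriminant: 1724² − 4·732019 = 2972176 − 2928076 = 44100; √44100 = 210.
q = (1724 − 210)/2 = 757, p = (1724 + 210)/2 = 967.
Check: 757 · 967 = 732019.

757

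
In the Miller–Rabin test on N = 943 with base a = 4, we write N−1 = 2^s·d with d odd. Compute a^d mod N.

943 − 1 = 942 = 2^1 · 471, so d = 471.
4^1 ≡ 4 (mod 943)
4^2 ≡ 4^2 = 16 ≡ 16 (mod 943)
4^4 ≡ 16^2 = 256 ≡ 256 (mod 943)
4^8 ≡ 256^2 = 65536 ≡ 469 (mod 943)
4^16 ≡ 469^2 = 219961 ≡ 242 (mod 943)
4^32 ≡ 242^2 = 58564 ≡ 98 (mod 943)
4^64 ≡ 98^2 = 9604 ≡ 174 (mod 943)
4^128 ≡ 174^2 = 30276 ≡ 100 (mod 943)
4^256 ≡ 100^2 = 10000 ≡ 570 (mod 943)
471 = 256 + 128 + 64 + 16 + 4 + 2 + 1 in binary powers of 2.
So 4^471 ≡ 570 · 100 · 174 · 242 · 256 · 16 · 4 ≡ 496 (mod 943).
Squaring chain: 496; never reaches −1, so base 4 is a Miller–Rabin witness that 943 is composite.

496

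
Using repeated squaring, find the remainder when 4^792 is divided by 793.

4^1 ≡ 4 (mod 793)
4^2 ≡ 4^2 = 16 ≡ 16 (mod 793)
4^4 ≡ 16^2 = 256 ≡ 256 (mod 793)
4^8 ≡ 256^2 = 65536 ≡ 510 (mod 793)
4^16 ≡ 510^2 = 260100 ≡ 789 (mod 793)
4^32 ≡ 789^2 = 622521 ≡ 16 (mod 793)
4^64 ≡ 16^2 = 256 ≡ 256 (mod 793)
4^128 ≡ 256^2 = 65536 ≡ 510 (mod 793)
4^256 ≡ 510^2 = 260100 ≡ 789 (mod 793)
4^512 ≡ 789^2 = 622521 ≡ 16 (mod 793)
792 = 512 + 256 + 16 + 8 in binary powers of 2.
So 4^792 ≡ 16 · 789 · 789 · 510 ≡ 508 (mod 793).
Since 508 ≠ 1, base 4 is a Fermat witness: 793 is composite.

508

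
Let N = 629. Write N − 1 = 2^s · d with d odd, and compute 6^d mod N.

265

629 − 1 = 628 = 2^2 · 157, so d = 157.
6^1 ≡ 6 (mod 629)
6^2 ≡ 6^2 = 36 ≡ 36 (mod 629)
6^4 ≡ 36^2 = 1296 ≡ 38 (mod 629)
6^8 ≡ 38^2 = 1444 ≡ 186 (mod 629)
6^16 ≡ 186^2 = 34596 ≡ 1 (mod 629)
6^32 ≡ 1^2 = 1 ≡ 1 (mod 629)
6^64 ≡ 1^2 = 1 ≡ 1 (mod 629)
6^128 ≡ 1^2 = 1 ≡ 1 (mod 629)
157 = 128 + 16 + 8 + 4 + 1 in binary powers of 2.
So 6^157 ≡ 1 · 1 · 186 · 38 · 6 ≡ 265 (mod 629).
Squaring chain: 265 → 406; never reaches −1, so base 6 is a Miller–Rabin witness that 629 is composite.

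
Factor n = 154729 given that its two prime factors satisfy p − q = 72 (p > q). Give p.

Since p = q + 72, we have 154729 = q(q + 72), so q² + 72q − 154729 = 0.
Discriminant: 72² + 4·154729 = 5184 + 618916 = 624100; √624100 = 790.
q = (−72 + 790)/2 = 359, and p = q + 72 = 431.
Check: 359 · 431 = 154729.

431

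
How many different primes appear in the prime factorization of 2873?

2

2873 = 13^2 · 17
2873 = 13^2 · 17, which has 2 distinct prime factors.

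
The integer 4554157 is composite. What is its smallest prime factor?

4554157 is odd.
Digit sum 31, not divisible by 3.
Ends in 7: not divisible by 5.
7: 4554157 = 7·650593 + 6
11: 4554157 = 11·414014 + 3
13: 4554157 = 13·350319 + 10
17: 4554157 = 17·267891 + 10
19: 4554157 = 19·239692 + 9
23: 4554157 = 23·198006 + 19
29: 4554157 = 29·157039 + 26
31: 4554157 = 31·146908 + 9
37: 4554157 = 37·123085 + 12
41: 4554157 = 41·111077

41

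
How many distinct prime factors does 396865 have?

396865 = 5 · 79373
79373 = 7 · 11339
11339 = 17 · 667
667 = 23 · 29
396865 = 5 · 7 · 17 · 23 · 29, which has 5 distinct prime factors.

5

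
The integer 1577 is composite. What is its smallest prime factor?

19

1577 is odd.
Digit sum 20, not divisible by 3.
Ends in 7: not divisible by 5.
7: 1577 = 7·225 + 2
11: 1577 = 11·143 + 4
13: 1577 = 13·121 + 4
17: 1577 = 17·92 + 13
19: 1577 = 19·83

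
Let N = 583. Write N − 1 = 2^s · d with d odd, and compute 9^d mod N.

537

583 − 1 = 582 = 2^1 · 291, so d = 291.
9^1 ≡ 9 (mod 583)
9^2 ≡ 9^2 = 81 ≡ 81 (mod 583)
9^4 ≡ 81^2 = 6561 ≡ 148 (mod 583)
9^8 ≡ 148^2 = 21904 ≡ 333 (mod 583)
9^16 ≡ 333^2 = 110889 ≡ 119 (mod 583)
9^32 ≡ 119^2 = 14161 ≡ 169 (mod 583)
9^64 ≡ 169^2 = 28561 ≡ 577 (mod 583)
9^128 ≡ 577^2 = 332929 ≡ 36 (mod 583)
9^256 ≡ 36^2 = 1296 ≡ 130 (mod 583)
291 = 256 + 32 + 2 + 1 in binary powers of 2.
So 9^291 ≡ 130 · 169 · 81 · 9 ≡ 537 (mod 583).
Squaring chain: 537; never reaches −1, so base 9 is a Miller–Rabin witness that 583 is composite.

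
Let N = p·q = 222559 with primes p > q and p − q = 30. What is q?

Since p = q + 30, we have 222559 = q(q + 30), so q² + 30q − 222559 = 0.
Discriminant: 30² + 4·222559 = 900 + 890236 = 891136; √891136 = 944.
q = (−30 + 944)/2 = 457, and p = q + 30 = 487.
Check: 457 · 487 = 222559.

457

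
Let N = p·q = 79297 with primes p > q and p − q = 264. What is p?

Since p = q + 264, we have 79297 = q(q + 264), so q² + 264q − 79297 = 0.
Discriminant: 264² + 4·79297 = 69696 + 317188 = 386884; √386884 = 622.
q = (−264 + 622)/2 = 179, and p = q + 264 = 443.
Check: 179 · 443 = 79297.

443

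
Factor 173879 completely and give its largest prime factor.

173879 = 31 · 5609
5609 = 71 · 79
79 is prime.
So 173879 = 31 · 71 · 79; the largest prime factor is 79.

79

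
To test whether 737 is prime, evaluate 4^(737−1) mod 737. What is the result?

4^1 ≡ 4 (mod 737)
4^2 ≡ 4^2 = 16 ≡ 16 (mod 737)
4^4 ≡ 16^2 = 256 ≡ 256 (mod 737)
4^8 ≡ 256^2 = 65536 ≡ 680 (mod 737)
4^16 ≡ 680^2 = 462400 ≡ 301 (mod 737)
4^32 ≡ 301^2 = 90601 ≡ 687 (mod 737)
4^64 ≡ 687^2 = 471969 ≡ 289 (mod 737)
4^128 ≡ 289^2 = 83521 ≡ 240 (mod 737)
4^256 ≡ 240^2 = 57600 ≡ 114 (mod 737)
4^512 ≡ 114^2 = 12996 ≡ 467 (mod 737)
736 = 512 + 128 + 64 + 32 in binary powers of 2.
So 4^736 ≡ 467 · 240 · 289 · 687 ≡ 26 (mod 737).
Since 26 ≠ 1, base 4 is a Fermat witness: 737 is composite.

26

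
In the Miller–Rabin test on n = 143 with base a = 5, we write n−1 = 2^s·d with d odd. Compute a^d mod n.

60

143 − 1 = 142 = 2^1 · 71, so d = 71.
5^1 ≡ 5 (mod 143)
5^2 ≡ 5^2 = 25 ≡ 25 (mod 143)
5^4 ≡ 25^2 = 625 ≡ 53 (mod 143)
5^8 ≡ 53^2 = 2809 ≡ 92 (mod 143)
5^16 ≡ 92^2 = 8464 ≡ 27 (mod 143)
5^32 ≡ 27^2 = 729 ≡ 14 (mod 143)
5^64 ≡ 14^2 = 196 ≡ 53 (mod 143)
71 = 64 + 4 + 2 + 1 in binary powers of 2.
So 5^71 ≡ 53 · 53 · 25 · 5 ≡ 60 (mod 143).
Squaring chain: 60; never reaches −1, so base 5 is a Miller–Rabin witness that 143 is composite.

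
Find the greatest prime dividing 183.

61

183 = 3 · 61
61 is prime.
So 183 = 3 · 61; the largest prime factor is 61.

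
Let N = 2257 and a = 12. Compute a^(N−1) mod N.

2230

12^1 ≡ 12 (mod 2257)
12^2 ≡ 12^2 = 144 ≡ 144 (mod 2257)
12^4 ≡ 144^2 = 20736 ≡ 423 (mod 2257)
12^8 ≡ 423^2 = 178929 ≡ 626 (mod 2257)
12^16 ≡ 626^2 = 391876 ≡ 1415 (mod 2257)
12^32 ≡ 1415^2 = 2002225 ≡ 266 (mod 2257)
12^64 ≡ 266^2 = 70756 ≡ 789 (mod 2257)
12^128 ≡ 789^2 = 622521 ≡ 1846 (mod 2257)
12^256 ≡ 1846^2 = 3407716 ≡ 1903 (mod 2257)
12^512 ≡ 1903^2 = 3621409 ≡ 1181 (mod 2257)
12^1024 ≡ 1181^2 = 1394761 ≡ 2192 (mod 2257)
12^2048 ≡ 2192^2 = 4804864 ≡ 1968 (mod 2257)
2256 = 2048 + 128 + 64 + 16 in binary powers of 2.
So 12^2256 ≡ 1968 · 1846 · 789 · 1415 ≡ 2230 (mod 2257).
Since 2230 ≠ 1, base 12 is a Fermat witness: 2257 is composite.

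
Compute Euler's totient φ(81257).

Factor: 81257 = 11 · 83 · 89.
φ(81257) = (11−1) · (83−1) · (89−1) = 10 · 82 · 88 = 72160.

72160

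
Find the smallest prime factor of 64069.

79

64069 is odd.
Digit sum 25, not divisible by 3.
Ends in 9: not divisible by 5.
7: 64069 = 7·9152 + 5
11: 64069 = 11·5824 + 5
13: 64069 = 13·4928 + 5
17: 64069 = 17·3768 + 13
19: 64069 = 19·3372 + 1
23: 64069 = 23·2785 + 14
29: 64069 = 29·2209 + 8
31: 64069 = 31·2066 + 23
37: 64069 = 37·1731 + 22
41: 64069 = 41·1562 + 27
43: 64069 = 43·1489 + 42
47: 64069 = 47·1363 + 8
53: 64069 = 53·1208 + 45
59: 64069 = 59·1085 + 54
61: 64069 = 61·1050 + 19
67: 64069 = 67·956 + 17
71: 64069 = 71·902 + 27
73: 64069 = 73·877 + 48
79: 64069 = 79·811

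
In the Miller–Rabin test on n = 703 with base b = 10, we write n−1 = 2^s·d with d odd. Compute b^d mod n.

75

703 − 1 = 702 = 2^1 · 351, so d = 351.
10^1 ≡ 10 (mod 703)
10^2 ≡ 10^2 = 100 ≡ 100 (mod 703)
10^4 ≡ 100^2 = 10000 ≡ 158 (mod 703)
10^8 ≡ 158^2 = 24964 ≡ 359 (mod 703)
10^16 ≡ 359^2 = 128881 ≡ 232 (mod 703)
10^32 ≡ 232^2 = 53824 ≡ 396 (mod 703)
10^64 ≡ 396^2 = 156816 ≡ 47 (mod 703)
10^128 ≡ 47^2 = 2209 ≡ 100 (mod 703)
10^256 ≡ 100^2 = 10000 ≡ 158 (mod 703)
351 = 256 + 64 + 16 + 8 + 4 + 2 + 1 in binary powers of 2.
So 10^351 ≡ 158 · 47 · 232 · 359 · 158 · 100 · 10 ≡ 75 (mod 703).
Squaring chain: 75; never reaches −1, so base 10 is a Miller–Rabin witness that 703 is composite.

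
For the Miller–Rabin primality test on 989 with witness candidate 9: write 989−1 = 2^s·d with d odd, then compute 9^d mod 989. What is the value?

744

989 − 1 = 988 = 2^2 · 247, so d = 247.
9^1 ≡ 9 (mod 989)
9^2 ≡ 9^2 = 81 ≡ 81 (mod 989)
9^4 ≡ 81^2 = 6561 ≡ 627 (mod 989)
9^8 ≡ 627^2 = 393129 ≡ 496 (mod 989)
9^16 ≡ 496^2 = 246016 ≡ 744 (mod 989)
9^32 ≡ 744^2 = 553536 ≡ 685 (mod 989)
9^64 ≡ 685^2 = 469225 ≡ 439 (mod 989)
9^128 ≡ 439^2 = 192721 ≡ 855 (mod 989)
247 = 128 + 64 + 32 + 16 + 4 + 2 + 1 in binary powers of 2.
So 9^247 ≡ 855 · 439 · 685 · 744 · 627 · 81 · 9 ≡ 744 (mod 989).
Squaring chain: 744 → 685; never reaches −1, so base 9 is a Miller–Rabin witness that 989 is composite.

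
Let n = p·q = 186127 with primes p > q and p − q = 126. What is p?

499

Since p = q + 126, we have 186127 = q(q + 126), so q² + 126q − 186127 = 0.
Discriminant: 126² + 4·186127 = 15876 + 744508 = 760384; √760384 = 872.
q = (−126 + 872)/2 = 373, and p = q + 126 = 499.
Check: 373 · 499 = 186127.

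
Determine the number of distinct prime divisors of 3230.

3230 = 2 · 1615
1615 = 5 · 323
323 = 17 · 19
3230 = 2 · 5 · 17 · 19, which has 4 distinct prime factors.

4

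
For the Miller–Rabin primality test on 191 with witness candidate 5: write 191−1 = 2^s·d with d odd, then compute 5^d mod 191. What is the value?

191 − 1 = 190 = 2^1 · 95, so d = 95.
5^1 ≡ 5 (mod 191)
5^2 ≡ 5^2 = 25 ≡ 25 (mod 191)
5^4 ≡ 25^2 = 625 ≡ 52 (mod 191)
5^8 ≡ 52^2 = 2704 ≡ 30 (mod 191)
5^16 ≡ 30^2 = 900 ≡ 136 (mod 191)
5^32 ≡ 136^2 = 18496 ≡ 160 (mod 191)
5^64 ≡ 160^2 = 25600 ≡ 6 (mod 191)
95 = 64 + 16 + 8 + 4 + 2 + 1 in binary powers of 2.
So 5^95 ≡ 6 · 136 · 30 · 52 · 25 · 5 ≡ 1 (mod 191).
Since 5^d ≡ 1 (mod 191), base 5 does not prove 191 composite.

1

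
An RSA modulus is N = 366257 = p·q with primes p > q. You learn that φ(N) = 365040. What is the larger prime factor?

677

φ(n) = (p−1)(q−1) = n − (p+q) + 1, so p + q = 366257 − 365040 + 1 = 1218.
p and q are the roots of t² − 1218t + 366257 = 0.
Discriminant: 1218² − 4·366257 = 1483524 − 1465028 = 18496; √18496 = 136.
q = (1218 − 136)/2 = 541, p = (1218 + 136)/2 = 677.
Check: 541 · 677 = 366257.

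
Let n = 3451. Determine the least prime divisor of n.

7

3451 is odd.
Digit sum 13, not divisible by 3.
Ends in 1: not divisible by 5.
7: 3451 = 7·493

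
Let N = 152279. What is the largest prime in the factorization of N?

89

152279 = 29 · 5251
5251 = 59 · 89
89 is prime.
So 152279 = 29 · 59 · 89; the largest prime factor is 89.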